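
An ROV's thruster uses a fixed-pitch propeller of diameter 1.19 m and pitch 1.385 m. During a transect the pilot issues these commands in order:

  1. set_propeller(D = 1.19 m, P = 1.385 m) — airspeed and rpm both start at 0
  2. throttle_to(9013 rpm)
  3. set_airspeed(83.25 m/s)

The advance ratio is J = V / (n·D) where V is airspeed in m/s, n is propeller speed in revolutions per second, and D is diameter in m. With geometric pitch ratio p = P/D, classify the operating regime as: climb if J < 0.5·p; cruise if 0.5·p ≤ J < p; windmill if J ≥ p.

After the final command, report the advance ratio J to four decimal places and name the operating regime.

J = 0.4657, regime = climb

set_propeller: D = 1.19 m, P = 1.385 m (p = P/D = 1.163866); state ← (V=0, rpm=0)
throttle_to(9013): rpm ← 9013
set_airspeed(83.25): V ← 83.25 m/s
final state: V = 83.25 m/s, rpm = 9013 → n = rpm/60 = 150.216667 rev/s
J = V / (n·D) = 83.25 / (150.216667 × 1.19) = 0.465714
regime bands: climb J<0.5819 | cruise [0.5819, 1.1639) | windmill J≥1.1639
J = 0.4657 → climb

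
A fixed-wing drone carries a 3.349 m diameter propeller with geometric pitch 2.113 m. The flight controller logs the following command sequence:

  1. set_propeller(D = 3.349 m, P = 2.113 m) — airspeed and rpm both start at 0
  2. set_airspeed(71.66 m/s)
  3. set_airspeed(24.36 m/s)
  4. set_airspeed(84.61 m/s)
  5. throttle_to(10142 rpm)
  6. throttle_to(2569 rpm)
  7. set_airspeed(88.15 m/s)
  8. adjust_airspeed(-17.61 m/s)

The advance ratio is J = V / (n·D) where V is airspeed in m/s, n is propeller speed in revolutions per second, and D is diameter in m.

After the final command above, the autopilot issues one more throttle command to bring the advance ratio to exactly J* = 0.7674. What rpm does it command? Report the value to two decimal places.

set_propeller: D = 3.349 m, P = 2.113 m (p = P/D = 0.630935); state ← (V=0, rpm=0)
set_airspeed(71.66): V ← 71.66 m/s
set_airspeed(24.36): V ← 24.36 m/s
set_airspeed(84.61): V ← 84.61 m/s
throttle_to(10142): rpm ← 10142
throttle_to(2569): rpm ← 2569
set_airspeed(88.15): V ← 88.15 m/s
adjust_airspeed(-17.61): V ← 88.15 -17.61 = 70.54 m/s
final state: V = 70.54 m/s, rpm = 2569 → n = rpm/60 = 42.816667 rev/s
target J* = 0.7674; solve J* = V/(n·D) for n: n = V/(J*·D) = 70.54/(0.7674 × 3.349) = 27.447229 rev/s
rpm = 60·n = 1646.833767

rpm = 1646.83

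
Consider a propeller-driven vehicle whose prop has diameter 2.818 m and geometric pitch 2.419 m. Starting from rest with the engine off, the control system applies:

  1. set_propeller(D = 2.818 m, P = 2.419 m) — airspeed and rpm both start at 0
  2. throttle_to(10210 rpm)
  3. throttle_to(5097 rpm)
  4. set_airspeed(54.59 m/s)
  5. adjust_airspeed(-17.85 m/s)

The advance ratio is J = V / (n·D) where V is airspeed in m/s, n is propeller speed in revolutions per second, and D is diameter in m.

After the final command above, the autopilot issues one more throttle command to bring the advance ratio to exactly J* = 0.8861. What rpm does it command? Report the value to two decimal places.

rpm = 882.81

set_propeller: D = 2.818 m, P = 2.419 m (p = P/D = 0.858410); state ← (V=0, rpm=0)
throttle_to(10210): rpm ← 10210
throttle_to(5097): rpm ← 5097
set_airspeed(54.59): V ← 54.59 m/s
adjust_airspeed(-17.85): V ← 54.59 -17.85 = 36.74 m/s
final state: V = 36.74 m/s, rpm = 5097 → n = rpm/60 = 84.950000 rev/s
target J* = 0.8861; solve J* = V/(n·D) for n: n = V/(J*·D) = 36.74/(0.8861 × 2.818) = 14.713481 rev/s
rpm = 60·n = 882.808848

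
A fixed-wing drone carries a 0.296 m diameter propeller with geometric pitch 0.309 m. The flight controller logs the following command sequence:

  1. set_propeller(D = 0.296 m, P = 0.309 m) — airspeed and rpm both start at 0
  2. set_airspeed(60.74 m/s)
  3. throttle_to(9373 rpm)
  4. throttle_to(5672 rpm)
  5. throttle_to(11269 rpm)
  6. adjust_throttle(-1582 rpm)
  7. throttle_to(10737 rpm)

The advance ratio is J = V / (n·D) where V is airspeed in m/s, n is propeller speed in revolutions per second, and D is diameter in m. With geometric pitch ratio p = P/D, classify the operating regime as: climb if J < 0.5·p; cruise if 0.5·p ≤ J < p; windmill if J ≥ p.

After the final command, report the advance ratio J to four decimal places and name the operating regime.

J = 1.1467, regime = windmill

set_propeller: D = 0.296 m, P = 0.309 m (p = P/D = 1.043919); state ← (V=0, rpm=0)
set_airspeed(60.74): V ← 60.74 m/s
throttle_to(9373): rpm ← 9373
throttle_to(5672): rpm ← 5672
throttle_to(11269): rpm ← 11269
adjust_throttle(-1582): rpm ← 11269 -1582 = 9687
throttle_to(10737): rpm ← 10737
final state: V = 60.74 m/s, rpm = 10737 → n = rpm/60 = 178.950000 rev/s
J = V / (n·D) = 60.74 / (178.950000 × 0.296) = 1.146704
regime bands: climb J<0.5220 | cruise [0.5220, 1.0439) | windmill J≥1.0439
J = 1.1467 → windmill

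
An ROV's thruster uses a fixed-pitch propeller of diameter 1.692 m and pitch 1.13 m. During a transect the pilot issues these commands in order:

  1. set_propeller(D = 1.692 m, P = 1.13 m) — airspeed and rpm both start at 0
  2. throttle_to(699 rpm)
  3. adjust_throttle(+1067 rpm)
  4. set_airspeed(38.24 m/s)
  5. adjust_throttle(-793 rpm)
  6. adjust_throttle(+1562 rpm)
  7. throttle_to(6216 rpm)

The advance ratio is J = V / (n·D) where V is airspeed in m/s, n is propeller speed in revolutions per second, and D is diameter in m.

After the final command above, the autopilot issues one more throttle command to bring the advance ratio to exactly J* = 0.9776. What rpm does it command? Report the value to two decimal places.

set_propeller: D = 1.692 m, P = 1.13 m (p = P/D = 0.667849); state ← (V=0, rpm=0)
throttle_to(699): rpm ← 699
adjust_throttle(+1067): rpm ← 699 +1067 = 1766
set_airspeed(38.24): V ← 38.24 m/s
adjust_throttle(-793): rpm ← 1766 -793 = 973
adjust_throttle(+1562): rpm ← 973 +1562 = 2535
throttle_to(6216): rpm ← 6216
final state: V = 38.24 m/s, rpm = 6216 → n = rpm/60 = 103.600000 rev/s
target J* = 0.9776; solve J* = V/(n·D) for n: n = V/(J*·D) = 38.24/(0.9776 × 1.692) = 23.118323 rev/s
rpm = 60·n = 1387.099395

rpm = 1387.10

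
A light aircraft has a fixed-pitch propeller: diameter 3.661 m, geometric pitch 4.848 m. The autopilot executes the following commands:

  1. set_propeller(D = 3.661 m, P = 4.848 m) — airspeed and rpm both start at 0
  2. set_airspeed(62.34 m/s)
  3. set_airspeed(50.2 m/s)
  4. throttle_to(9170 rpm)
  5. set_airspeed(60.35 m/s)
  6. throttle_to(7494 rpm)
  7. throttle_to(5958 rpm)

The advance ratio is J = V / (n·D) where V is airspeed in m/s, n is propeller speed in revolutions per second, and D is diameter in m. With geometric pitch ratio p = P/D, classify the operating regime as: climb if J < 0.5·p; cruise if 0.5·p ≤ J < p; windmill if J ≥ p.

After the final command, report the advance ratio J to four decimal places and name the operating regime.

set_propeller: D = 3.661 m, P = 4.848 m (p = P/D = 1.324228); state ← (V=0, rpm=0)
set_airspeed(62.34): V ← 62.34 m/s
set_airspeed(50.2): V ← 50.2 m/s
throttle_to(9170): rpm ← 9170
set_airspeed(60.35): V ← 60.35 m/s
throttle_to(7494): rpm ← 7494
throttle_to(5958): rpm ← 5958
final state: V = 60.35 m/s, rpm = 5958 → n = rpm/60 = 99.300000 rev/s
J = V / (n·D) = 60.35 / (99.300000 × 3.661) = 0.166008
regime bands: climb J<0.6621 | cruise [0.6621, 1.3242) | windmill J≥1.3242
J = 0.1660 → climb

J = 0.1660, regime = climb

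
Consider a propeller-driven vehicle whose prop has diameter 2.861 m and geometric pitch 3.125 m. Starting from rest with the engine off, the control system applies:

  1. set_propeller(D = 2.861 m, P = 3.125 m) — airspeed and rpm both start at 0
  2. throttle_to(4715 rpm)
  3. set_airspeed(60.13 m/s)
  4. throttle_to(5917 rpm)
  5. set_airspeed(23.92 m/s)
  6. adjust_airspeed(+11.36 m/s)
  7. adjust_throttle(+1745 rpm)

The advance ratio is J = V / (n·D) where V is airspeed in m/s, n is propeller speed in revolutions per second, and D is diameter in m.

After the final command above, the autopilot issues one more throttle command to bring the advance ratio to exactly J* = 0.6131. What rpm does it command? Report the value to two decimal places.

rpm = 1206.79

set_propeller: D = 2.861 m, P = 3.125 m (p = P/D = 1.092275); state ← (V=0, rpm=0)
throttle_to(4715): rpm ← 4715
set_airspeed(60.13): V ← 60.13 m/s
throttle_to(5917): rpm ← 5917
set_airspeed(23.92): V ← 23.92 m/s
adjust_airspeed(+11.36): V ← 23.92 +11.36 = 35.28 m/s
adjust_throttle(+1745): rpm ← 5917 +1745 = 7662
final state: V = 35.28 m/s, rpm = 7662 → n = rpm/60 = 127.700000 rev/s
target J* = 0.6131; solve J* = V/(n·D) for n: n = V/(J*·D) = 35.28/(0.6131 × 2.861) = 20.113118 rev/s
rpm = 60·n = 1206.787083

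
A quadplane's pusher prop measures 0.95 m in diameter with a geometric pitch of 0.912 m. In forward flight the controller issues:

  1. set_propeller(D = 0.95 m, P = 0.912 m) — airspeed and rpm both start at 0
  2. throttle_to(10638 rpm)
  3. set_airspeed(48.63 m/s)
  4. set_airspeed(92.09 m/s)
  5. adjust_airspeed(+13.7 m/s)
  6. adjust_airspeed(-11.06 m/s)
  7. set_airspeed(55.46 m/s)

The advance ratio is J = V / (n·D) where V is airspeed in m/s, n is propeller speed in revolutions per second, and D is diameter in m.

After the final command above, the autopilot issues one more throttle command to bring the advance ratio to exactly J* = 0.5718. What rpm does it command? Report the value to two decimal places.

rpm = 6125.81

set_propeller: D = 0.95 m, P = 0.912 m (p = P/D = 0.960000); state ← (V=0, rpm=0)
throttle_to(10638): rpm ← 10638
set_airspeed(48.63): V ← 48.63 m/s
set_airspeed(92.09): V ← 92.09 m/s
adjust_airspeed(+13.7): V ← 92.09 +13.7 = 105.79 m/s
adjust_airspeed(-11.06): V ← 105.79 -11.06 = 94.73 m/s
set_airspeed(55.46): V ← 55.46 m/s
final state: V = 55.46 m/s, rpm = 10638 → n = rpm/60 = 177.300000 rev/s
target J* = 0.5718; solve J* = V/(n·D) for n: n = V/(J*·D) = 55.46/(0.5718 × 0.95) = 102.096795 rev/s
rpm = 60·n = 6125.807699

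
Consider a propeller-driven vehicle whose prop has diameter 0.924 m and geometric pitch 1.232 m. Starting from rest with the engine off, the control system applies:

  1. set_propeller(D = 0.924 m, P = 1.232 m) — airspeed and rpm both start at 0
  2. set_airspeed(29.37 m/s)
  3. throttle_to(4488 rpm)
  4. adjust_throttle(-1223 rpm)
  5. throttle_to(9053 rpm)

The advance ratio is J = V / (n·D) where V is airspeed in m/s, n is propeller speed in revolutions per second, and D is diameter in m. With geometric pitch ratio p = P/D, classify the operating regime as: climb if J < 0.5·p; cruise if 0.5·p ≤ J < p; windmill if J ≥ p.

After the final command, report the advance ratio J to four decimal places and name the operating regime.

J = 0.2107, regime = climb

set_propeller: D = 0.924 m, P = 1.232 m (p = P/D = 1.333333); state ← (V=0, rpm=0)
set_airspeed(29.37): V ← 29.37 m/s
throttle_to(4488): rpm ← 4488
adjust_throttle(-1223): rpm ← 4488 -1223 = 3265
throttle_to(9053): rpm ← 9053
final state: V = 29.37 m/s, rpm = 9053 → n = rpm/60 = 150.883333 rev/s
J = V / (n·D) = 29.37 / (150.883333 × 0.924) = 0.210664
regime bands: climb J<0.6667 | cruise [0.6667, 1.3333) | windmill J≥1.3333
J = 0.2107 → climb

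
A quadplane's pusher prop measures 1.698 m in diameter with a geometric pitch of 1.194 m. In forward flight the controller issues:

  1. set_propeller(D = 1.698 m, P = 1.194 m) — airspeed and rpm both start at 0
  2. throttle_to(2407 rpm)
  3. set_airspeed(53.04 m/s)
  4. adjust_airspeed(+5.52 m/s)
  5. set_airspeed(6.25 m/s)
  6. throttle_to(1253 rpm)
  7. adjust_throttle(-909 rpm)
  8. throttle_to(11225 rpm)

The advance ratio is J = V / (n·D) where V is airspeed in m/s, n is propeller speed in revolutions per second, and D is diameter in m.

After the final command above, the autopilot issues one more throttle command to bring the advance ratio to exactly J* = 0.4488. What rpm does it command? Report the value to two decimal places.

set_propeller: D = 1.698 m, P = 1.194 m (p = P/D = 0.703180); state ← (V=0, rpm=0)
throttle_to(2407): rpm ← 2407
set_airspeed(53.04): V ← 53.04 m/s
adjust_airspeed(+5.52): V ← 53.04 +5.52 = 58.56 m/s
set_airspeed(6.25): V ← 6.25 m/s
throttle_to(1253): rpm ← 1253
adjust_throttle(-909): rpm ← 1253 -909 = 344
throttle_to(11225): rpm ← 11225
final state: V = 6.25 m/s, rpm = 11225 → n = rpm/60 = 187.083333 rev/s
target J* = 0.4488; solve J* = V/(n·D) for n: n = V/(J*·D) = 6.25/(0.4488 × 1.698) = 8.201428 rev/s
rpm = 60·n = 492.085687

rpm = 492.09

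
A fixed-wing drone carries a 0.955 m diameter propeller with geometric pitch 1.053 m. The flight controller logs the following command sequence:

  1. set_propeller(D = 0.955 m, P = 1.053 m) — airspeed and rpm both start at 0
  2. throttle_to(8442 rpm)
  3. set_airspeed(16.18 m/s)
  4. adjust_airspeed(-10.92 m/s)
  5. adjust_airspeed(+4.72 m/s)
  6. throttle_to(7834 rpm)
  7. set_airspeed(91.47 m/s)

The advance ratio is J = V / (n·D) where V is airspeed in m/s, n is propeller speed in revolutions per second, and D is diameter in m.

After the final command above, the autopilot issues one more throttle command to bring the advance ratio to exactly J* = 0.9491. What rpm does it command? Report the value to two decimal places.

rpm = 6055.01

set_propeller: D = 0.955 m, P = 1.053 m (p = P/D = 1.102618); state ← (V=0, rpm=0)
throttle_to(8442): rpm ← 8442
set_airspeed(16.18): V ← 16.18 m/s
adjust_airspeed(-10.92): V ← 16.18 -10.92 = 5.26 m/s
adjust_airspeed(+4.72): V ← 5.26 +4.72 = 9.98 m/s
throttle_to(7834): rpm ← 7834
set_airspeed(91.47): V ← 91.47 m/s
final state: V = 91.47 m/s, rpm = 7834 → n = rpm/60 = 130.566667 rev/s
target J* = 0.9491; solve J* = V/(n·D) for n: n = V/(J*·D) = 91.47/(0.9491 × 0.955) = 100.916768 rev/s
rpm = 60·n = 6055.006093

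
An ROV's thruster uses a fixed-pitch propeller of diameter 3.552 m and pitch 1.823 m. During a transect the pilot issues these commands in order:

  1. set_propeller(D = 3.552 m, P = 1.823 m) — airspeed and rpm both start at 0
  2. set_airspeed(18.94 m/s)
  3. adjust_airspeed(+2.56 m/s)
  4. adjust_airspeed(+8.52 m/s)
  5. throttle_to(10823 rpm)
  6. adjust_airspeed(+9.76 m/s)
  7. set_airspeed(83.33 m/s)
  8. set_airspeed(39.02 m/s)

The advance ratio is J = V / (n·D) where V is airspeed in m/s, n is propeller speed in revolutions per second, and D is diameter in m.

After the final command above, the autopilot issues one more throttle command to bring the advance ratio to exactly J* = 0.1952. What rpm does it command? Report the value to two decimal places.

rpm = 3376.65

set_propeller: D = 3.552 m, P = 1.823 m (p = P/D = 0.513232); state ← (V=0, rpm=0)
set_airspeed(18.94): V ← 18.94 m/s
adjust_airspeed(+2.56): V ← 18.94 +2.56 = 21.5 m/s
adjust_airspeed(+8.52): V ← 21.5 +8.52 = 30.02 m/s
throttle_to(10823): rpm ← 10823
adjust_airspeed(+9.76): V ← 30.02 +9.76 = 39.78 m/s
set_airspeed(83.33): V ← 83.33 m/s
set_airspeed(39.02): V ← 39.02 m/s
final state: V = 39.02 m/s, rpm = 10823 → n = rpm/60 = 180.383333 rev/s
target J* = 0.1952; solve J* = V/(n·D) for n: n = V/(J*·D) = 39.02/(0.1952 × 3.552) = 56.277461 rev/s
rpm = 60·n = 3376.647652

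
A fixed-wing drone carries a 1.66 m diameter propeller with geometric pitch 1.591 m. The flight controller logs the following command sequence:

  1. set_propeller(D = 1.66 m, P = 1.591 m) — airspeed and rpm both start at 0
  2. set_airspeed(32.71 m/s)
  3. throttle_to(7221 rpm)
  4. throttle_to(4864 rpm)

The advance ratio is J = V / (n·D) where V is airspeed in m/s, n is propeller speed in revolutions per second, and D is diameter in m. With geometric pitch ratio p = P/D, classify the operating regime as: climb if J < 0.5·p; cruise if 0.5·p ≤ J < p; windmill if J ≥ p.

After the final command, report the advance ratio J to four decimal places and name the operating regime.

set_propeller: D = 1.66 m, P = 1.591 m (p = P/D = 0.958434); state ← (V=0, rpm=0)
set_airspeed(32.71): V ← 32.71 m/s
throttle_to(7221): rpm ← 7221
throttle_to(4864): rpm ← 4864
final state: V = 32.71 m/s, rpm = 4864 → n = rpm/60 = 81.066667 rev/s
J = V / (n·D) = 32.71 / (81.066667 × 1.66) = 0.243069
regime bands: climb J<0.4792 | cruise [0.4792, 0.9584) | windmill J≥0.9584
J = 0.2431 → climb

J = 0.2431, regime = climb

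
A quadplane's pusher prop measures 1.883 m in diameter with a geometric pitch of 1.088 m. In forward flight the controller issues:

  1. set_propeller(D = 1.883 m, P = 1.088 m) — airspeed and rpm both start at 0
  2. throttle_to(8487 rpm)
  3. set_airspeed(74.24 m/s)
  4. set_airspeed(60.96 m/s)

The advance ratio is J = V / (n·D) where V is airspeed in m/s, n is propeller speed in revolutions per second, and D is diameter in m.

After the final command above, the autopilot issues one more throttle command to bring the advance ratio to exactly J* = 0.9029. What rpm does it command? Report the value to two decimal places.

rpm = 2151.33

set_propeller: D = 1.883 m, P = 1.088 m (p = P/D = 0.577801); state ← (V=0, rpm=0)
throttle_to(8487): rpm ← 8487
set_airspeed(74.24): V ← 74.24 m/s
set_airspeed(60.96): V ← 60.96 m/s
final state: V = 60.96 m/s, rpm = 8487 → n = rpm/60 = 141.450000 rev/s
target J* = 0.9029; solve J* = V/(n·D) for n: n = V/(J*·D) = 60.96/(0.9029 × 1.883) = 35.855434 rev/s
rpm = 60·n = 2151.326048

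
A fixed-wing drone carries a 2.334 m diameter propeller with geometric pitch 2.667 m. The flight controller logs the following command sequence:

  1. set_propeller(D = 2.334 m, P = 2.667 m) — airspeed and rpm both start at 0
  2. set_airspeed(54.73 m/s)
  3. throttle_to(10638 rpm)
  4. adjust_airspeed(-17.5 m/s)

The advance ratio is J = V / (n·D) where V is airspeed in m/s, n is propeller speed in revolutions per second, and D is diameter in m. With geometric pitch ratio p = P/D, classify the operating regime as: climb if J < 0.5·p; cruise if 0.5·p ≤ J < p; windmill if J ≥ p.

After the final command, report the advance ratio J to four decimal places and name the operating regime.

set_propeller: D = 2.334 m, P = 2.667 m (p = P/D = 1.142674); state ← (V=0, rpm=0)
set_airspeed(54.73): V ← 54.73 m/s
throttle_to(10638): rpm ← 10638
adjust_airspeed(-17.5): V ← 54.73 -17.5 = 37.23 m/s
final state: V = 37.23 m/s, rpm = 10638 → n = rpm/60 = 177.300000 rev/s
J = V / (n·D) = 37.23 / (177.300000 × 2.334) = 0.089967
regime bands: climb J<0.5713 | cruise [0.5713, 1.1427) | windmill J≥1.1427
J = 0.0900 → climb

J = 0.0900, regime = climb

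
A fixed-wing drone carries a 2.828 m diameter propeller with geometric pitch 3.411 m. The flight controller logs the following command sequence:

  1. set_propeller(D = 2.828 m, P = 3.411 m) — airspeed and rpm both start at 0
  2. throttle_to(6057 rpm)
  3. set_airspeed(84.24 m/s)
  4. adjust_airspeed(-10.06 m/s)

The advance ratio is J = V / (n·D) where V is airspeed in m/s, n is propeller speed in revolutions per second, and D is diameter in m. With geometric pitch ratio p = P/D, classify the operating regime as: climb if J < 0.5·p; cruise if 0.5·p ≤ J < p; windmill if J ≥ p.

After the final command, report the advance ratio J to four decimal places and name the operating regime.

set_propeller: D = 2.828 m, P = 3.411 m (p = P/D = 1.206153); state ← (V=0, rpm=0)
throttle_to(6057): rpm ← 6057
set_airspeed(84.24): V ← 84.24 m/s
adjust_airspeed(-10.06): V ← 84.24 -10.06 = 74.18 m/s
final state: V = 74.18 m/s, rpm = 6057 → n = rpm/60 = 100.950000 rev/s
J = V / (n·D) = 74.18 / (100.950000 × 2.828) = 0.259837
regime bands: climb J<0.6031 | cruise [0.6031, 1.2062) | windmill J≥1.2062
J = 0.2598 → climb

J = 0.2598, regime = climb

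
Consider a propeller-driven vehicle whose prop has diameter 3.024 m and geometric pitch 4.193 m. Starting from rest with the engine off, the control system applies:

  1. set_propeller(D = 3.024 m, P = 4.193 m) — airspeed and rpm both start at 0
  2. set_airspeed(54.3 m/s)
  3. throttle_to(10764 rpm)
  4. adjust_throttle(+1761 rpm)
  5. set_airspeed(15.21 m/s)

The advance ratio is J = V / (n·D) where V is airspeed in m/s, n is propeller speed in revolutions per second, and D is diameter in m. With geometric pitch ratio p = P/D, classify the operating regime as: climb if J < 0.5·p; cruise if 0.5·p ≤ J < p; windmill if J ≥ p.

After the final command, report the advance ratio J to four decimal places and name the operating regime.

set_propeller: D = 3.024 m, P = 4.193 m (p = P/D = 1.386574); state ← (V=0, rpm=0)
set_airspeed(54.3): V ← 54.3 m/s
throttle_to(10764): rpm ← 10764
adjust_throttle(+1761): rpm ← 10764 +1761 = 12525
set_airspeed(15.21): V ← 15.21 m/s
final state: V = 15.21 m/s, rpm = 12525 → n = rpm/60 = 208.750000 rev/s
J = V / (n·D) = 15.21 / (208.750000 × 3.024) = 0.024095
regime bands: climb J<0.6933 | cruise [0.6933, 1.3866) | windmill J≥1.3866
J = 0.0241 → climb

J = 0.0241, regime = climb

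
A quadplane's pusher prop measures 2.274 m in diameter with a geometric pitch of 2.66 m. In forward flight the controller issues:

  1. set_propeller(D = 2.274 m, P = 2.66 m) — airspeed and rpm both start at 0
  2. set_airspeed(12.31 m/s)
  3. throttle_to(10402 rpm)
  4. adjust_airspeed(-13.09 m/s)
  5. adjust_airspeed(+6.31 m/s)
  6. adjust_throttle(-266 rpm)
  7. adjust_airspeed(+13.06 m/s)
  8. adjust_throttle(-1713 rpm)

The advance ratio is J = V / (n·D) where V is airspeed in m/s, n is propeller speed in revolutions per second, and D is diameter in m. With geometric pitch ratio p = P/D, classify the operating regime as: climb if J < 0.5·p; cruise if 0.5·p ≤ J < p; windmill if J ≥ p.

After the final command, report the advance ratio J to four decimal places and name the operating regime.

set_propeller: D = 2.274 m, P = 2.66 m (p = P/D = 1.169745); state ← (V=0, rpm=0)
set_airspeed(12.31): V ← 12.31 m/s
throttle_to(10402): rpm ← 10402
adjust_airspeed(-13.09): V ← 12.31 -13.09 = -0.78 m/s
adjust_airspeed(+6.31): V ← -0.78 +6.31 = 5.53 m/s
adjust_throttle(-266): rpm ← 10402 -266 = 10136
adjust_airspeed(+13.06): V ← 5.53 +13.06 = 18.59 m/s
adjust_throttle(-1713): rpm ← 10136 -1713 = 8423
final state: V = 18.59 m/s, rpm = 8423 → n = rpm/60 = 140.383333 rev/s
J = V / (n·D) = 18.59 / (140.383333 × 2.274) = 0.058234
regime bands: climb J<0.5849 | cruise [0.5849, 1.1697) | windmill J≥1.1697
J = 0.0582 → climb

J = 0.0582, regime = climb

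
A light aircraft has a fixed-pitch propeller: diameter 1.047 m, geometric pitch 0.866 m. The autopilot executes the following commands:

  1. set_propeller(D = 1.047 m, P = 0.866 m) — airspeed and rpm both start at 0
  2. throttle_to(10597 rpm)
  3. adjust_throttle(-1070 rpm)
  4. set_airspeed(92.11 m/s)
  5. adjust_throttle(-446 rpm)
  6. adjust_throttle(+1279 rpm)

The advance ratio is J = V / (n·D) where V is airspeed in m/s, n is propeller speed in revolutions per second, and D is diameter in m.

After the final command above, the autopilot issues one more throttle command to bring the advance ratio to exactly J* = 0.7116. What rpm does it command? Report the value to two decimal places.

rpm = 7417.80

set_propeller: D = 1.047 m, P = 0.866 m (p = P/D = 0.827125); state ← (V=0, rpm=0)
throttle_to(10597): rpm ← 10597
adjust_throttle(-1070): rpm ← 10597 -1070 = 9527
set_airspeed(92.11): V ← 92.11 m/s
adjust_throttle(-446): rpm ← 9527 -446 = 9081
adjust_throttle(+1279): rpm ← 9081 +1279 = 10360
final state: V = 92.11 m/s, rpm = 10360 → n = rpm/60 = 172.666667 rev/s
target J* = 0.7116; solve J* = V/(n·D) for n: n = V/(J*·D) = 92.11/(0.7116 × 1.047) = 123.630083 rev/s
rpm = 60·n = 7417.804987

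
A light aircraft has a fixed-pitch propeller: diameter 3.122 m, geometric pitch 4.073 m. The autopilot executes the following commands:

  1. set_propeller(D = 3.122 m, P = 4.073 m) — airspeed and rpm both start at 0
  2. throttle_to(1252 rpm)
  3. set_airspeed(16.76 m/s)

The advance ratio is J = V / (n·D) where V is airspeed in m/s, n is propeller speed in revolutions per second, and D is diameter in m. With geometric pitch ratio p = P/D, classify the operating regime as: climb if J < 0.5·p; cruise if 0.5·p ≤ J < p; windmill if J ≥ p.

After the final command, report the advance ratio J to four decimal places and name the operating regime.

J = 0.2573, regime = climb

set_propeller: D = 3.122 m, P = 4.073 m (p = P/D = 1.304612); state ← (V=0, rpm=0)
throttle_to(1252): rpm ← 1252
set_airspeed(16.76): V ← 16.76 m/s
final state: V = 16.76 m/s, rpm = 1252 → n = rpm/60 = 20.866667 rev/s
J = V / (n·D) = 16.76 / (20.866667 × 3.122) = 0.257269
regime bands: climb J<0.6523 | cruise [0.6523, 1.3046) | windmill J≥1.3046
J = 0.2573 → climb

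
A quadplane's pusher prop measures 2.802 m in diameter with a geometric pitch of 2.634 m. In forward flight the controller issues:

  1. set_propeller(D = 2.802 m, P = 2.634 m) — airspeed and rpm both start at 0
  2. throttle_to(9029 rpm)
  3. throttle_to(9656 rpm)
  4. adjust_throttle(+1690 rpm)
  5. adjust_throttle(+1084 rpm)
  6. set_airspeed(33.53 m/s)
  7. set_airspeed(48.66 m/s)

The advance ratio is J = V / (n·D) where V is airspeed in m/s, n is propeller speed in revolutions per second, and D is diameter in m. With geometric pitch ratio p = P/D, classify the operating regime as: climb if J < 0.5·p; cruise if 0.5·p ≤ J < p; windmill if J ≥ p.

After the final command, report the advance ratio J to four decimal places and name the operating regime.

J = 0.0838, regime = climb

set_propeller: D = 2.802 m, P = 2.634 m (p = P/D = 0.940043); state ← (V=0, rpm=0)
throttle_to(9029): rpm ← 9029
throttle_to(9656): rpm ← 9656
adjust_throttle(+1690): rpm ← 9656 +1690 = 11346
adjust_throttle(+1084): rpm ← 11346 +1084 = 12430
set_airspeed(33.53): V ← 33.53 m/s
set_airspeed(48.66): V ← 48.66 m/s
final state: V = 48.66 m/s, rpm = 12430 → n = rpm/60 = 207.166667 rev/s
J = V / (n·D) = 48.66 / (207.166667 × 2.802) = 0.083827
regime bands: climb J<0.4700 | cruise [0.4700, 0.9400) | windmill J≥0.9400
J = 0.0838 → climb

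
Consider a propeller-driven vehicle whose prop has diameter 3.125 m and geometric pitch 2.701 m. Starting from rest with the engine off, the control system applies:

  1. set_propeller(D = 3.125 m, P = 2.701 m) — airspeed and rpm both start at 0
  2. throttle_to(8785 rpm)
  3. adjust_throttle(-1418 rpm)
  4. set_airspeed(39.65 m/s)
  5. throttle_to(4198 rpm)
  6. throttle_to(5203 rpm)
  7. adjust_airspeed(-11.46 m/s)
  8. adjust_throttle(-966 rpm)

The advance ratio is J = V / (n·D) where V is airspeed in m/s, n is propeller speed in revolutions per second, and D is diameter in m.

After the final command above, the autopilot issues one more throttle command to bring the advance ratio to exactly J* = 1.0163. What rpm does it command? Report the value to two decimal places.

rpm = 532.57

set_propeller: D = 3.125 m, P = 2.701 m (p = P/D = 0.864320); state ← (V=0, rpm=0)
throttle_to(8785): rpm ← 8785
adjust_throttle(-1418): rpm ← 8785 -1418 = 7367
set_airspeed(39.65): V ← 39.65 m/s
throttle_to(4198): rpm ← 4198
throttle_to(5203): rpm ← 5203
adjust_airspeed(-11.46): V ← 39.65 -11.46 = 28.19 m/s
adjust_throttle(-966): rpm ← 5203 -966 = 4237
final state: V = 28.19 m/s, rpm = 4237 → n = rpm/60 = 70.616667 rev/s
target J* = 1.0163; solve J* = V/(n·D) for n: n = V/(J*·D) = 28.19/(1.0163 × 3.125) = 8.876119 rev/s
rpm = 60·n = 532.567155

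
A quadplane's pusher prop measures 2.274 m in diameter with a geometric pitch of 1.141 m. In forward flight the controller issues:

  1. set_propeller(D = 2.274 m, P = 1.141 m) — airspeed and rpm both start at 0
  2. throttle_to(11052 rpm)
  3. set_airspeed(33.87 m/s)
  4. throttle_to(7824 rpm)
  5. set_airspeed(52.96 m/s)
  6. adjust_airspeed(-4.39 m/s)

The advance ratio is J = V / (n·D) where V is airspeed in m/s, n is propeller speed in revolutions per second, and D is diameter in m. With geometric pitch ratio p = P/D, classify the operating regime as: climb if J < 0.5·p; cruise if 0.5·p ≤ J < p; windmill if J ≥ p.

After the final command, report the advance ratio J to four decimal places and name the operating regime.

J = 0.1638, regime = climb

set_propeller: D = 2.274 m, P = 1.141 m (p = P/D = 0.501759); state ← (V=0, rpm=0)
throttle_to(11052): rpm ← 11052
set_airspeed(33.87): V ← 33.87 m/s
throttle_to(7824): rpm ← 7824
set_airspeed(52.96): V ← 52.96 m/s
adjust_airspeed(-4.39): V ← 52.96 -4.39 = 48.57 m/s
final state: V = 48.57 m/s, rpm = 7824 → n = rpm/60 = 130.400000 rev/s
J = V / (n·D) = 48.57 / (130.400000 × 2.274) = 0.163795
regime bands: climb J<0.2509 | cruise [0.2509, 0.5018) | windmill J≥0.5018
J = 0.1638 → climb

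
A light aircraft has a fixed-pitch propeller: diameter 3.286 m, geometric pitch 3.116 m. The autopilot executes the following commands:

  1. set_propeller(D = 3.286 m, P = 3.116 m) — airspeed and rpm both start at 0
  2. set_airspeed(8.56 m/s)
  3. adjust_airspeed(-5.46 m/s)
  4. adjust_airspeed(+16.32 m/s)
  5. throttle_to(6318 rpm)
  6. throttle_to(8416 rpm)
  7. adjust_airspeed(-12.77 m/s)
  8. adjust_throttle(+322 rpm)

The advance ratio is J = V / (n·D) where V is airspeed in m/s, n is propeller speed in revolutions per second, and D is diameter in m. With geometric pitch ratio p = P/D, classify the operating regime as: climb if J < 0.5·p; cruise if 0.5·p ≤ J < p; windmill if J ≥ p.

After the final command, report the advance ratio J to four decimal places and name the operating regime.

J = 0.0139, regime = climb

set_propeller: D = 3.286 m, P = 3.116 m (p = P/D = 0.948265); state ← (V=0, rpm=0)
set_airspeed(8.56): V ← 8.56 m/s
adjust_airspeed(-5.46): V ← 8.56 -5.46 = 3.1 m/s
adjust_airspeed(+16.32): V ← 3.1 +16.32 = 19.42 m/s
throttle_to(6318): rpm ← 6318
throttle_to(8416): rpm ← 8416
adjust_airspeed(-12.77): V ← 19.42 -12.77 = 6.65 m/s
adjust_throttle(+322): rpm ← 8416 +322 = 8738
final state: V = 6.65 m/s, rpm = 8738 → n = rpm/60 = 145.633333 rev/s
J = V / (n·D) = 6.65 / (145.633333 × 3.286) = 0.013896
regime bands: climb J<0.4741 | cruise [0.4741, 0.9483) | windmill J≥0.9483
J = 0.0139 → climb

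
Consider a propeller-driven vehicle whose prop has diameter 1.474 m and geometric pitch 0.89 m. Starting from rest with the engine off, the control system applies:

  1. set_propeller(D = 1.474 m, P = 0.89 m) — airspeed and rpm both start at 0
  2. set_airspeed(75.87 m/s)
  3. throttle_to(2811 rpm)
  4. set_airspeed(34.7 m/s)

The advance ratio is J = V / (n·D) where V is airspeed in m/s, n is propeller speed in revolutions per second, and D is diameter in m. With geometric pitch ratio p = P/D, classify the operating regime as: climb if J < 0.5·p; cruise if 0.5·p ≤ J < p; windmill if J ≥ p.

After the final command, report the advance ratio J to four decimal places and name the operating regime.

J = 0.5025, regime = cruise

set_propeller: D = 1.474 m, P = 0.89 m (p = P/D = 0.603799); state ← (V=0, rpm=0)
set_airspeed(75.87): V ← 75.87 m/s
throttle_to(2811): rpm ← 2811
set_airspeed(34.7): V ← 34.7 m/s
final state: V = 34.7 m/s, rpm = 2811 → n = rpm/60 = 46.850000 rev/s
J = V / (n·D) = 34.7 / (46.850000 × 1.474) = 0.502484
regime bands: climb J<0.3019 | cruise [0.3019, 0.6038) | windmill J≥0.6038
J = 0.5025 → cruise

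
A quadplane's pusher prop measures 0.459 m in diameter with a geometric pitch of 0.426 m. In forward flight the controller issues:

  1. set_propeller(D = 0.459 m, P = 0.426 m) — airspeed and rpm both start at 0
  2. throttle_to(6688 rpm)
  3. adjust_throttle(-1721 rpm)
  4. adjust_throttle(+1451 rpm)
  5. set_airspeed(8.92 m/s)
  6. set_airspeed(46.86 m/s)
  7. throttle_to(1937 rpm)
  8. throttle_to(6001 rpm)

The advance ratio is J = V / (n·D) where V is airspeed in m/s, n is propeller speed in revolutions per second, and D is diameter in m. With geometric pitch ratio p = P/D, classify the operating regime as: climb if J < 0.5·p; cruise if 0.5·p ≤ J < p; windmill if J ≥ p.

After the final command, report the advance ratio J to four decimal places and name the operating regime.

set_propeller: D = 0.459 m, P = 0.426 m (p = P/D = 0.928105); state ← (V=0, rpm=0)
throttle_to(6688): rpm ← 6688
adjust_throttle(-1721): rpm ← 6688 -1721 = 4967
adjust_throttle(+1451): rpm ← 4967 +1451 = 6418
set_airspeed(8.92): V ← 8.92 m/s
set_airspeed(46.86): V ← 46.86 m/s
throttle_to(1937): rpm ← 1937
throttle_to(6001): rpm ← 6001
final state: V = 46.86 m/s, rpm = 6001 → n = rpm/60 = 100.016667 rev/s
J = V / (n·D) = 46.86 / (100.016667 × 0.459) = 1.020745
regime bands: climb J<0.4641 | cruise [0.4641, 0.9281) | windmill J≥0.9281
J = 1.0207 → windmill

J = 1.0207, regime = windmill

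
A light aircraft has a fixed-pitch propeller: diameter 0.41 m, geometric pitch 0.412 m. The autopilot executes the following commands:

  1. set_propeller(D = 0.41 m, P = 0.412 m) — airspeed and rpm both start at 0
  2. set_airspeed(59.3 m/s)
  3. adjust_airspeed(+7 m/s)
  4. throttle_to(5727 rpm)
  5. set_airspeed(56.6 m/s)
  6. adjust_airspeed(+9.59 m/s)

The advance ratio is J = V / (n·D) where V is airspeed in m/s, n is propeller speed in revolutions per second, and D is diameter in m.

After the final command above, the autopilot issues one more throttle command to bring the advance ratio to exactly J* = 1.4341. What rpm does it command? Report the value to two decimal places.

set_propeller: D = 0.41 m, P = 0.412 m (p = P/D = 1.004878); state ← (V=0, rpm=0)
set_airspeed(59.3): V ← 59.3 m/s
adjust_airspeed(+7): V ← 59.3 +7 = 66.3 m/s
throttle_to(5727): rpm ← 5727
set_airspeed(56.6): V ← 56.6 m/s
adjust_airspeed(+9.59): V ← 56.6 +9.59 = 66.19 m/s
final state: V = 66.19 m/s, rpm = 5727 → n = rpm/60 = 95.450000 rev/s
target J* = 1.4341; solve J* = V/(n·D) for n: n = V/(J*·D) = 66.19/(1.4341 × 0.41) = 112.571665 rev/s
rpm = 60·n = 6754.299884

rpm = 6754.30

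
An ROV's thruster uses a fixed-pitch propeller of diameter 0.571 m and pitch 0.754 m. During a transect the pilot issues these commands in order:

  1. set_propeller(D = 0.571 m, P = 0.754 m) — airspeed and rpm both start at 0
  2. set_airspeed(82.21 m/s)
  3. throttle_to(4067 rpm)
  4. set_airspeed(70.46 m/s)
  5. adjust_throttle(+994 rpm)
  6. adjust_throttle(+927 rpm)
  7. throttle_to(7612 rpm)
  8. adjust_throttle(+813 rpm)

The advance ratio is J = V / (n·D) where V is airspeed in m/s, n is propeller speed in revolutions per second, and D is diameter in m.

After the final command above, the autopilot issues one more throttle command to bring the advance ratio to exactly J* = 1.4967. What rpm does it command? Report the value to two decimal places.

set_propeller: D = 0.571 m, P = 0.754 m (p = P/D = 1.320490); state ← (V=0, rpm=0)
set_airspeed(82.21): V ← 82.21 m/s
throttle_to(4067): rpm ← 4067
set_airspeed(70.46): V ← 70.46 m/s
adjust_throttle(+994): rpm ← 4067 +994 = 5061
adjust_throttle(+927): rpm ← 5061 +927 = 5988
throttle_to(7612): rpm ← 7612
adjust_throttle(+813): rpm ← 7612 +813 = 8425
final state: V = 70.46 m/s, rpm = 8425 → n = rpm/60 = 140.416667 rev/s
target J* = 1.4967; solve J* = V/(n·D) for n: n = V/(J*·D) = 70.46/(1.4967 × 0.571) = 82.446414 rev/s
rpm = 60·n = 4946.784853

rpm = 4946.78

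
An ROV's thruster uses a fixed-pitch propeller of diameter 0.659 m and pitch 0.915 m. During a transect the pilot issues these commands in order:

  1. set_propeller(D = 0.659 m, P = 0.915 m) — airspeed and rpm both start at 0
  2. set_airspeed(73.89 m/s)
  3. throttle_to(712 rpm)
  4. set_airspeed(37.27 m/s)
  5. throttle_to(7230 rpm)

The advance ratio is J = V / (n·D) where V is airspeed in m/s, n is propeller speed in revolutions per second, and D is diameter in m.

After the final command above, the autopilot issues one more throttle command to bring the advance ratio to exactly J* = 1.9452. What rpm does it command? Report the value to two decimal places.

rpm = 1744.46

set_propeller: D = 0.659 m, P = 0.915 m (p = P/D = 1.388467); state ← (V=0, rpm=0)
set_airspeed(73.89): V ← 73.89 m/s
throttle_to(712): rpm ← 712
set_airspeed(37.27): V ← 37.27 m/s
throttle_to(7230): rpm ← 7230
final state: V = 37.27 m/s, rpm = 7230 → n = rpm/60 = 120.500000 rev/s
target J* = 1.9452; solve J* = V/(n·D) for n: n = V/(J*·D) = 37.27/(1.9452 × 0.659) = 29.074330 rev/s
rpm = 60·n = 1744.459807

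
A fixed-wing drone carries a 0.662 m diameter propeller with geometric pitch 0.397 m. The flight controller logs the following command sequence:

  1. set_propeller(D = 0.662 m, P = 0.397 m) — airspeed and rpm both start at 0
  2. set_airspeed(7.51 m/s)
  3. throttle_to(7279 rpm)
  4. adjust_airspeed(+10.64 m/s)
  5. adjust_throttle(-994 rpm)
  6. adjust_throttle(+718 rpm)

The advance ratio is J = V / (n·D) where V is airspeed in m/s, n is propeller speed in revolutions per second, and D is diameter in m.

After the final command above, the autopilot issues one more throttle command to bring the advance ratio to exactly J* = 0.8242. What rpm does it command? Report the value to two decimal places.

rpm = 1995.89

set_propeller: D = 0.662 m, P = 0.397 m (p = P/D = 0.599698); state ← (V=0, rpm=0)
set_airspeed(7.51): V ← 7.51 m/s
throttle_to(7279): rpm ← 7279
adjust_airspeed(+10.64): V ← 7.51 +10.64 = 18.15 m/s
adjust_throttle(-994): rpm ← 7279 -994 = 6285
adjust_throttle(+718): rpm ← 6285 +718 = 7003
final state: V = 18.15 m/s, rpm = 7003 → n = rpm/60 = 116.716667 rev/s
target J* = 0.8242; solve J* = V/(n·D) for n: n = V/(J*·D) = 18.15/(0.8242 × 0.662) = 33.264885 rev/s
rpm = 60·n = 1995.893115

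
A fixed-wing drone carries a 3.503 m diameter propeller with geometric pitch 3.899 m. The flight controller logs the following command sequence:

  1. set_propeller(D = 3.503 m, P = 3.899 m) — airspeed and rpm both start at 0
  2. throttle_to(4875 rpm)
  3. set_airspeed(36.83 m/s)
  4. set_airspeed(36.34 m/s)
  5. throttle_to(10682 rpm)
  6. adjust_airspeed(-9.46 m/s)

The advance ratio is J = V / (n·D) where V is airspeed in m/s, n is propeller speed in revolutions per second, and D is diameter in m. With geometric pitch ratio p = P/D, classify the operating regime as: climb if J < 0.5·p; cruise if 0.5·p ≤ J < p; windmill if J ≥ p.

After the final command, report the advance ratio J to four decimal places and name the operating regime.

J = 0.0431, regime = climb

set_propeller: D = 3.503 m, P = 3.899 m (p = P/D = 1.113046); state ← (V=0, rpm=0)
throttle_to(4875): rpm ← 4875
set_airspeed(36.83): V ← 36.83 m/s
set_airspeed(36.34): V ← 36.34 m/s
throttle_to(10682): rpm ← 10682
adjust_airspeed(-9.46): V ← 36.34 -9.46 = 26.88 m/s
final state: V = 26.88 m/s, rpm = 10682 → n = rpm/60 = 178.033333 rev/s
J = V / (n·D) = 26.88 / (178.033333 × 3.503) = 0.043101
regime bands: climb J<0.5565 | cruise [0.5565, 1.1130) | windmill J≥1.1130
J = 0.0431 → climb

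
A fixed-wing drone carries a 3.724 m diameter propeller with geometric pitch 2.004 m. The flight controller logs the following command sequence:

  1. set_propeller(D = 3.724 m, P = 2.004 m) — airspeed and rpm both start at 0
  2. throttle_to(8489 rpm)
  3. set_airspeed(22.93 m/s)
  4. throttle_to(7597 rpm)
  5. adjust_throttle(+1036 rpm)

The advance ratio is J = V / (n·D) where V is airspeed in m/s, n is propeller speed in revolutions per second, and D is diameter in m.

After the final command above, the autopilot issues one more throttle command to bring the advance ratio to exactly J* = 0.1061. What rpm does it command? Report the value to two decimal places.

set_propeller: D = 3.724 m, P = 2.004 m (p = P/D = 0.538131); state ← (V=0, rpm=0)
throttle_to(8489): rpm ← 8489
set_airspeed(22.93): V ← 22.93 m/s
throttle_to(7597): rpm ← 7597
adjust_throttle(+1036): rpm ← 7597 +1036 = 8633
final state: V = 22.93 m/s, rpm = 8633 → n = rpm/60 = 143.883333 rev/s
target J* = 0.1061; solve J* = V/(n·D) for n: n = V/(J*·D) = 22.93/(0.1061 × 3.724) = 58.033531 rev/s
rpm = 60·n = 3482.011883

rpm = 3482.01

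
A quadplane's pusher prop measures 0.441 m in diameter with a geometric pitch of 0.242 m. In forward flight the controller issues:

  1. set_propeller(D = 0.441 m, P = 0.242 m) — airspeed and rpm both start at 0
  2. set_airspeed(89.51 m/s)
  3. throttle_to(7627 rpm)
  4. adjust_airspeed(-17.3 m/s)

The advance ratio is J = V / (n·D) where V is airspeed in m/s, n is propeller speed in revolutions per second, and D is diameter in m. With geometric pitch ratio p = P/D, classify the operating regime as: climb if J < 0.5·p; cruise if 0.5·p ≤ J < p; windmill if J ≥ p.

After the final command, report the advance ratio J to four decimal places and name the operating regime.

J = 1.2881, regime = windmill

set_propeller: D = 0.441 m, P = 0.242 m (p = P/D = 0.548753); state ← (V=0, rpm=0)
set_airspeed(89.51): V ← 89.51 m/s
throttle_to(7627): rpm ← 7627
adjust_airspeed(-17.3): V ← 89.51 -17.3 = 72.21 m/s
final state: V = 72.21 m/s, rpm = 7627 → n = rpm/60 = 127.116667 rev/s
J = V / (n·D) = 72.21 / (127.116667 × 0.441) = 1.288120
regime bands: climb J<0.2744 | cruise [0.2744, 0.5488) | windmill J≥0.5488
J = 1.2881 → windmill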